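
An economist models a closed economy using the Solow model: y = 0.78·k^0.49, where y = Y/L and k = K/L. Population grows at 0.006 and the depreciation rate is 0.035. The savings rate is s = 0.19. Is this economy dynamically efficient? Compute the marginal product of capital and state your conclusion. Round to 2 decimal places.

dynamically efficient; MPK ≈ 0.11

n + δ = 0.006 + 0.035 = 0.041.
Steady-state k*: s·A·k^0.49 = 0.041·k gives k* = (0.19·0.78/0.041)^(1/0.51) ≈ 12.4235.
MPK = 0.49·0.78·12.4235^(-0.51) ≈ 0.1057.
MPK > n+δ = 0.041, so the economy is dynamically efficient (under-saving).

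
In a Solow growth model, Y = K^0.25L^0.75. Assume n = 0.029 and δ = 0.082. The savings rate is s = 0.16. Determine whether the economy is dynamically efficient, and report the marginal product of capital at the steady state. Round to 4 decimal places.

The effective depreciation rate is n + δ = 0.029 + 0.082 = 0.111.
Steady-state k*: s·k^0.25 = 0.111·k gives k* = (0.16/0.111)^(1/0.75) ≈ 1.6283.
MPK = 0.25·1.6283^(-0.75) ≈ 0.1734.
MPK > n+δ = 0.111, so the economy is dynamically efficient (under-saving).

dynamically efficient; MPK ≈ 0.1734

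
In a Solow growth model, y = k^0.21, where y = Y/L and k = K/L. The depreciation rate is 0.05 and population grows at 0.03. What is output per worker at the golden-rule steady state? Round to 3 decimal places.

y_gold ≈ 1.292

The effective depreciation rate is n + δ = 0.03 + 0.05 = 0.08.
Setting f'(k) = n+δ gives 0.21·k^(0.21−1) = 0.08, hence k_gold = (0.21/0.08)^(1/0.79) ≈ 3.3927.
Output: y_gold = k_gold^0.21 = 3.3927^0.21 ≈ 1.2925.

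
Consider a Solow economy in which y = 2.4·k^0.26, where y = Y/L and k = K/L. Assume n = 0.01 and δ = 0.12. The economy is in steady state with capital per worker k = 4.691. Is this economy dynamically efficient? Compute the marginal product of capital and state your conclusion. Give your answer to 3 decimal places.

dynamically efficient; MPK ≈ 0.199

Capital per worker breaks even when investment replaces (n + δ)·k; here n + δ = 0.13.
MPK = 0.26·2.4·k^(0.26−1) = 0.26·2.4·4.691^(-0.74) ≈ 0.1988.
MPK > 0.13, so the economy is dynamically efficient (under-saving).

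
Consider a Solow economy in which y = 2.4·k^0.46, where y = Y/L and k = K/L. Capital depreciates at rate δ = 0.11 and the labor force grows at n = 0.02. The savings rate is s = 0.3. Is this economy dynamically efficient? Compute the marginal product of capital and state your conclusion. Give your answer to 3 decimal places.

The effective depreciation rate is n + δ = 0.02 + 0.11 = 0.13.
Steady-state k*: s·A·k^0.46 = 0.13·k gives k* = (0.3·2.4/0.13)^(1/0.54) ≈ 23.8038.
MPK = 0.46·2.4·23.8038^(-0.54) ≈ 0.1993.
MPK > n+δ = 0.13, so the economy is dynamically efficient (under-saving).

dynamically efficient; MPK ≈ 0.199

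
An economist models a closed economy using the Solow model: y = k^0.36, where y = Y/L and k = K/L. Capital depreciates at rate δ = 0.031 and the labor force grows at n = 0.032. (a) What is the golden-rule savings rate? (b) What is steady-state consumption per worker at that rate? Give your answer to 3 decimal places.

n + δ = 0.032 + 0.031 = 0.063.
For Cobb-Douglas, s_gold equals capital's share: s_gold = 0.36.
Setting f'(k) = n+δ gives 0.36·k^(0.36−1) = 0.063, hence k_gold = (0.36/0.063)^(1/0.64) ≈ 15.2319.
y_gold = 15.2319^0.36 ≈ 2.6656; c_gold = (1−0.36)·y_gold ≈ 1.7060.

(a) s_gold = 0.360; (b) c_gold ≈ 1.706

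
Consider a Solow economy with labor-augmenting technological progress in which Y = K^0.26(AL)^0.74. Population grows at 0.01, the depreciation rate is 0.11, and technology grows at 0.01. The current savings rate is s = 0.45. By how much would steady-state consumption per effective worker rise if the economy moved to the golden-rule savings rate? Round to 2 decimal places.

Δc ≈ 0.09

n + g + δ = 0.01 + 0.01 + 0.11 = 0.13.
Current steady state (s = 0.45): k* = (0.45/0.13)^(1/0.74) ≈ 5.3548, y* = 5.3548^0.26 ≈ 1.5469, c* = (1−0.45)·1.5469 ≈ 0.8508.
At the golden rule the marginal product of capital equals n+g+δ: 0.26·k^(0.26−1) = 0.13. Solving, k_gold = (0.26/0.13)^(1/0.74) ≈ 2.5515.
y_gold = 2.5515^0.26 ≈ 1.2758, c_gold = y_gold − 0.13·k_gold ≈ 0.9441.
Gain: Δc = 0.9441 − 0.8508 ≈ 0.0932.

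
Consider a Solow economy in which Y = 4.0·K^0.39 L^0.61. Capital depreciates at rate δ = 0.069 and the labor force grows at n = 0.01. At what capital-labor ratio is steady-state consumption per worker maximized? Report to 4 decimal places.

k_gold ≈ 132.9739

Break-even investment rate: n + δ = 0.01 + 0.069 = 0.079.
Golden rule sets MPK = n+δ: 0.39·4.0·k^(0.39−1) = 0.079, so k_gold = (0.39·4.0/0.079)^(1/0.61) ≈ 132.9739.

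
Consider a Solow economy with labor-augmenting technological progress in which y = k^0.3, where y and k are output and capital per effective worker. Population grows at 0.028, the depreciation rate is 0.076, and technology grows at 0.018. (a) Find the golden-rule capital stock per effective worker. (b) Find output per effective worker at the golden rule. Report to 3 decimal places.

(a) k_gold ≈ 3.616; (b) y_gold ≈ 1.471

n + g + δ = 0.028 + 0.018 + 0.076 = 0.122.
Maximizing c = f(k) − (n+g+δ)·k gives f'(k) = n+g+δ, i.e. 0.3·k^(0.3−1) = 0.122, so k_gold = (0.3/0.122)^(1/0.7) ≈ 3.6160.
y_gold = 3.6160^0.3 ≈ 1.4705.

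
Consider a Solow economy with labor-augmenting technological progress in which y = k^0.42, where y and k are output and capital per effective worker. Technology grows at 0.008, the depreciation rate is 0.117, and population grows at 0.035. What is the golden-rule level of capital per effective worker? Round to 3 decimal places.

n + g + δ = 0.035 + 0.008 + 0.117 = 0.16.
At the golden rule the marginal product of capital equals n+g+δ: 0.42·k^(0.42−1) = 0.16. Solving, k_gold = (0.42/0.16)^(1/0.58) ≈ 5.2800.

k_gold ≈ 5.280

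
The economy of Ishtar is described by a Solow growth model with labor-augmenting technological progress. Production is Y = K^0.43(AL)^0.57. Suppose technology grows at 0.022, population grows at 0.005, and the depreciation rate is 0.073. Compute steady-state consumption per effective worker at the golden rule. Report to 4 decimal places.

Capital per effective worker breaks even when investment replaces (n + g + δ)·k; here n + g + δ = 0.1.
Golden rule sets MPK = n+g+δ: 0.43·k^(0.43−1) = 0.1, so k_gold = (0.43/0.1)^(1/0.57) ≈ 12.9225.
y_gold = 12.9225^0.43 ≈ 3.0052.
c_gold = y_gold − (n+g+δ)·k_gold = 3.0052 − 0.1·12.9225 ≈ 1.7130.

c_gold ≈ 1.7130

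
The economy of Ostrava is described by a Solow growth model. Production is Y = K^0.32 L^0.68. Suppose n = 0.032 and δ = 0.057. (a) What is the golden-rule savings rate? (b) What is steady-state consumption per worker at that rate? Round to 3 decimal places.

n + δ = 0.032 + 0.057 = 0.089.
For Cobb-Douglas, s_gold equals capital's share: s_gold = 0.32.
Golden rule sets MPK = n+δ: 0.32·k^(0.32−1) = 0.089, so k_gold = (0.32/0.089)^(1/0.68) ≈ 6.5659.
y_gold = 6.5659^0.32 ≈ 1.8261; c_gold = (1−0.32)·y_gold ≈ 1.2418.

(a) s_gold = 0.320; (b) c_gold ≈ 1.242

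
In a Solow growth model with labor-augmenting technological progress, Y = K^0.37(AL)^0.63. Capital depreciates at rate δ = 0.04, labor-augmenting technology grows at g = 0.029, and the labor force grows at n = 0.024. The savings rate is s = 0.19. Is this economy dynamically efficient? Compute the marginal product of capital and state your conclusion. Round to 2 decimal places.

n + g + δ = 0.024 + 0.029 + 0.04 = 0.093.
Steady-state k*: s·k^0.37 = 0.093·k gives k* = (0.19/0.093)^(1/0.63) ≈ 3.1081.
MPK = 0.37·3.1081^(-0.63) ≈ 0.1811.
MPK > n+g+δ = 0.093, so the economy is dynamically efficient (under-saving).

dynamically efficient; MPK ≈ 0.18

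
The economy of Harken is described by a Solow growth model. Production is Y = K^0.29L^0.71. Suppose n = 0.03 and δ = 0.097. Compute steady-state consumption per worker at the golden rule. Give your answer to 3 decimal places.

Capital per worker breaks even when investment replaces (n + δ)·k; here n + δ = 0.127.
Setting f'(k) = n+δ gives 0.29·k^(0.29−1) = 0.127, hence k_gold = (0.29/0.127)^(1/0.71) ≈ 3.1994.
y_gold = 3.1994^0.29 ≈ 1.4011.
c_gold = y_gold − (n+δ)·k_gold = 1.4011 − 0.127·3.1994 ≈ 0.9948.

c_gold ≈ 0.995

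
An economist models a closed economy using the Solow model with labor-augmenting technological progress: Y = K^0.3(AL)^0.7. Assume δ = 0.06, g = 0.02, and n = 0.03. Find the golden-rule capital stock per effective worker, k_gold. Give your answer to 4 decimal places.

k_gold ≈ 4.1925

n + g + δ = 0.03 + 0.02 + 0.06 = 0.11.
At the golden rule the marginal product of capital equals n+g+δ: 0.3·k^(0.3−1) = 0.11. Solving, k_gold = (0.3/0.11)^(1/0.7) ≈ 4.1925.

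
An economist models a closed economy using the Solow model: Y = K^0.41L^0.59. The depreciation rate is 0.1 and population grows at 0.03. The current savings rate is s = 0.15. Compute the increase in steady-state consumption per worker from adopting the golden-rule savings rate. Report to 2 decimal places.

Δc ≈ 0.37

Capital per worker breaks even when investment replaces (n + δ)·k; here n + δ = 0.13.
Current steady state (s = 0.15): k* = (0.15/0.13)^(1/0.59) ≈ 1.2745, y* = 1.2745^0.41 ≈ 1.1046, c* = (1−0.15)·1.1046 ≈ 0.9389.
Setting f'(k) = n+δ gives 0.41·k^(0.41−1) = 0.13, hence k_gold = (0.41/0.13)^(1/0.59) ≈ 7.0064.
y_gold = 7.0064^0.41 ≈ 2.2215, c_gold = y_gold − 0.13·k_gold ≈ 1.3107.
Gain: Δc = 1.3107 − 0.9389 ≈ 0.3718.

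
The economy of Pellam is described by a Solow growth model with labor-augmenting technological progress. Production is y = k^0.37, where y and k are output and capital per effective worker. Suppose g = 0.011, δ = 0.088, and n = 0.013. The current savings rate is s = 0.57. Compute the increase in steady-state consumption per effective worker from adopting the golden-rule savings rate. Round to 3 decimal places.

Break-even investment rate: n + g + δ = 0.013 + 0.011 + 0.088 = 0.112.
Current steady state (s = 0.57): k* = (0.57/0.112)^(1/0.63) ≈ 13.2336, y* = 13.2336^0.37 ≈ 2.6003, c* = (1−0.57)·2.6003 ≈ 1.1181.
Setting f'(k) = n+g+δ gives 0.37·k^(0.37−1) = 0.112, hence k_gold = (0.37/0.112)^(1/0.63) ≈ 6.6647.
y_gold = 6.6647^0.37 ≈ 2.0174, c_gold = y_gold − 0.112·k_gold ≈ 1.2710.
Gain: Δc = 1.2710 − 1.1181 ≈ 0.1529.

Δc ≈ 0.153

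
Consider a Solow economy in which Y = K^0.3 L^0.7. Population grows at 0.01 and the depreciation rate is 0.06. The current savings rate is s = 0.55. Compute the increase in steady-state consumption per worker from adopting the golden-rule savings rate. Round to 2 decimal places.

Δc ≈ 0.22

The effective depreciation rate is n + δ = 0.01 + 0.06 = 0.07.
Current steady state (s = 0.55): k* = (0.55/0.07)^(1/0.7) ≈ 19.0086, y* = 19.0086^0.3 ≈ 2.4193, c* = (1−0.55)·2.4193 ≈ 1.0887.
Setting f'(k) = n+δ gives 0.3·k^(0.3−1) = 0.07, hence k_gold = (0.3/0.07)^(1/0.7) ≈ 7.9963.
y_gold = 7.9963^0.3 ≈ 1.8658, c_gold = y_gold − 0.07·k_gold ≈ 1.3061.
Gain: Δc = 1.3061 − 1.0887 ≈ 0.2174.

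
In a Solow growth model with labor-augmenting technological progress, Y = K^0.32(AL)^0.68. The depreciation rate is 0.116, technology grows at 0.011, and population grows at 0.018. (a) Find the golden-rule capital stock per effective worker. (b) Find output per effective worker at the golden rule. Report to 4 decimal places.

(a) k_gold ≈ 3.2030; (b) y_gold ≈ 1.4514

Capital per effective worker breaks even when investment replaces (n + g + δ)·k; here n + g + δ = 0.145.
At the golden rule the marginal product of capital equals n+g+δ: 0.32·k^(0.32−1) = 0.145. Solving, k_gold = (0.32/0.145)^(1/0.68) ≈ 3.2030.
y_gold = 3.2030^0.32 ≈ 1.4514.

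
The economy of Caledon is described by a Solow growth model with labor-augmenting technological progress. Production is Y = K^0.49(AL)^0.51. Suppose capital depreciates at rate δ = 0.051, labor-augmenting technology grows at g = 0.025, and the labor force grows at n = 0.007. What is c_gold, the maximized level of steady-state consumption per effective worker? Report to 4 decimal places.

Break-even investment rate: n + g + δ = 0.007 + 0.025 + 0.051 = 0.083.
Setting f'(k) = n+g+δ gives 0.49·k^(0.49−1) = 0.083, hence k_gold = (0.49/0.083)^(1/0.51) ≈ 32.5084.
y_gold = 32.5084^0.49 ≈ 5.5065.
c_gold = y_gold − (n+g+δ)·k_gold = 5.5065 − 0.083·32.5084 ≈ 2.8083.

c_gold ≈ 2.8083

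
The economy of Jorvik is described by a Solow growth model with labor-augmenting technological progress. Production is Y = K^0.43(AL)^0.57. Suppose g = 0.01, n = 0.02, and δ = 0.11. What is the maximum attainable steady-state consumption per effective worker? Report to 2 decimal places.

c_gold ≈ 1.33

Break-even investment rate: n + g + δ = 0.02 + 0.01 + 0.11 = 0.14.
Golden rule sets MPK = n+g+δ: 0.43·k^(0.43−1) = 0.14, so k_gold = (0.43/0.14)^(1/0.57) ≈ 7.1612.
y_gold = 7.1612^0.43 ≈ 2.3315.
c_gold = y_gold − (n+g+δ)·k_gold = 2.3315 − 0.14·7.1612 ≈ 1.3290.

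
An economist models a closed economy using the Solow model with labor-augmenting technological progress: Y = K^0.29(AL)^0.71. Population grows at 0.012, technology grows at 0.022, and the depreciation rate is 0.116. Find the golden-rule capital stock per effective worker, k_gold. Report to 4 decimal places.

k_gold ≈ 2.5307

The effective depreciation rate is n + g + δ = 0.012 + 0.022 + 0.116 = 0.15.
Setting f'(k) = n+g+δ gives 0.29·k^(0.29−1) = 0.15, hence k_gold = (0.29/0.15)^(1/0.71) ≈ 2.5307.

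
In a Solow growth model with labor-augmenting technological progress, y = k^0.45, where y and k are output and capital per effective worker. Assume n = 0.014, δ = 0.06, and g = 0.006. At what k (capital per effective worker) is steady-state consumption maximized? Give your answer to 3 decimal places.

Break-even investment rate: n + g + δ = 0.014 + 0.006 + 0.06 = 0.08.
Setting f'(k) = n+g+δ gives 0.45·k^(0.45−1) = 0.08, hence k_gold = (0.45/0.08)^(1/0.55) ≈ 23.1132.

k_gold ≈ 23.113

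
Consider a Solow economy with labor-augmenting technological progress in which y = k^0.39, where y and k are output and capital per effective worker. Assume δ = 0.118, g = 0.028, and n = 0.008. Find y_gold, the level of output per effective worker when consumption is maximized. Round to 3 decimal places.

Break-even investment rate: n + g + δ = 0.008 + 0.028 + 0.118 = 0.154.
Golden rule sets MPK = n+g+δ: 0.39·k^(0.39−1) = 0.154, so k_gold = (0.39/0.154)^(1/0.61) ≈ 4.5872.
Output: y_gold = k_gold^0.39 = 4.5872^0.39 ≈ 1.8114.

y_gold ≈ 1.811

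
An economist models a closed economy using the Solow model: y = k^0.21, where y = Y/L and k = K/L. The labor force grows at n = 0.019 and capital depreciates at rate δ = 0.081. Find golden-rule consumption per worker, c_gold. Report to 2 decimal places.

c_gold ≈ 0.96

n + δ = 0.019 + 0.081 = 0.1.
Setting f'(k) = n+δ gives 0.21·k^(0.21−1) = 0.1, hence k_gold = (0.21/0.1)^(1/0.79) ≈ 2.5578.
y_gold = 2.5578^0.21 ≈ 1.2180.
c_gold = y_gold − (n+δ)·k_gold = 1.2180 − 0.1·2.5578 ≈ 0.9622.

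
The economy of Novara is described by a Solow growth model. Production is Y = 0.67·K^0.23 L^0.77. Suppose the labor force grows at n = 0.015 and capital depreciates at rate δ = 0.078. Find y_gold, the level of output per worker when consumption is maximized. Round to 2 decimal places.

Capital per worker breaks even when investment replaces (n + δ)·k; here n + δ = 0.093.
Maximizing c = f(k) − (n+δ)·k gives f'(k) = n+δ, i.e. 0.23·0.67·k^(0.23−1) = 0.093, so k_gold = (0.23·0.67/0.093)^(1/0.77) ≈ 1.9268.
Output: y_gold = 0.67·k_gold^0.23 = 0.67·1.9268^0.23 ≈ 0.7791.

y_gold ≈ 0.78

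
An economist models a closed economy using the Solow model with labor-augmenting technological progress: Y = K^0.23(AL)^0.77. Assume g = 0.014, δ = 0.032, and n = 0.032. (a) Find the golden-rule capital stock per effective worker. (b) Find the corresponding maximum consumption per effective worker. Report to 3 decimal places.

(a) k_gold ≈ 4.073; (b) c_gold ≈ 1.064

Break-even investment rate: n + g + δ = 0.032 + 0.014 + 0.032 = 0.078.
Golden rule sets MPK = n+g+δ: 0.23·k^(0.23−1) = 0.078, so k_gold = (0.23/0.078)^(1/0.77) ≈ 4.0730.
y_gold = 4.0730^0.23 ≈ 1.3813; c_gold = y_gold − 0.078·k_gold ≈ 1.0636.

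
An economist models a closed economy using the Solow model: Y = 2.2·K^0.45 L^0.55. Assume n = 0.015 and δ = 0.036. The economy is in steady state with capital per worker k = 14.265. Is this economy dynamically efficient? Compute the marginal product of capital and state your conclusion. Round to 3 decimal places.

Break-even investment rate: n + δ = 0.015 + 0.036 = 0.051.
MPK = 0.45·2.2·k^(0.45−1) = 0.45·2.2·14.265^(-0.55) ≈ 0.2295.
MPK > 0.051, so the economy is dynamically efficient (under-saving).

dynamically efficient; MPK ≈ 0.230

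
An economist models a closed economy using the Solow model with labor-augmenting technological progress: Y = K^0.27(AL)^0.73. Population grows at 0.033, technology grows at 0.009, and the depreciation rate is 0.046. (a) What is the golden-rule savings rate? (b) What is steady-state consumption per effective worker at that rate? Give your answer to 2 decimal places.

Capital per effective worker breaks even when investment replaces (n + g + δ)·k; here n + g + δ = 0.088.
For Cobb-Douglas, s_gold equals capital's share: s_gold = 0.27.
At the golden rule the marginal product of capital equals n+g+δ: 0.27·k^(0.27−1) = 0.088. Solving, k_gold = (0.27/0.088)^(1/0.73) ≈ 4.6447.
y_gold = 4.6447^0.27 ≈ 1.5138; c_gold = (1−0.27)·y_gold ≈ 1.1051.

(a) s_gold = 0.27; (b) c_gold ≈ 1.11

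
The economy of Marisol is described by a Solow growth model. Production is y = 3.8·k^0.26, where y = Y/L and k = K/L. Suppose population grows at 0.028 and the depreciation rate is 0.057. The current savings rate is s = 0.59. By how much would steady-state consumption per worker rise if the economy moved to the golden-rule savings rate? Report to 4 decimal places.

Δc ≈ 1.7383

Break-even investment rate: n + δ = 0.028 + 0.057 = 0.085.
Current steady state (s = 0.59): k* = (0.59·3.8/0.085)^(1/0.74) ≈ 83.2843, y* = 3.8·83.2843^0.26 ≈ 11.9986, c* = (1−0.59)·11.9986 ≈ 4.9194.
At the golden rule the marginal product of capital equals n+δ: 0.26·3.8·k^(0.26−1) = 0.085. Solving, k_gold = (0.26·3.8/0.085)^(1/0.74) ≈ 27.5198.
y_gold = 3.8·27.5198^0.26 ≈ 8.9969, c_gold = y_gold − 0.085·k_gold ≈ 6.6577.
Gain: Δc = 6.6577 − 4.9194 ≈ 1.7383.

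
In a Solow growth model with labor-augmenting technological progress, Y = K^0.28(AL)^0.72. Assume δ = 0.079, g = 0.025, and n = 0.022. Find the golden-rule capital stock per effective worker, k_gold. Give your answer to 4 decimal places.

Capital per effective worker breaks even when investment replaces (n + g + δ)·k; here n + g + δ = 0.126.
Golden rule sets MPK = n+g+δ: 0.28·k^(0.28−1) = 0.126, so k_gold = (0.28/0.126)^(1/0.72) ≈ 3.0314.

k_gold ≈ 3.0314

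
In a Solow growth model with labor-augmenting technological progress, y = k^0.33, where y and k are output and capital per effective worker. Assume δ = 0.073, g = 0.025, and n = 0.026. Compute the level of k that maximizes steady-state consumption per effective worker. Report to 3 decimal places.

k_gold ≈ 4.310

Break-even investment rate: n + g + δ = 0.026 + 0.025 + 0.073 = 0.124.
At the golden rule the marginal product of capital equals n+g+δ: 0.33·k^(0.33−1) = 0.124. Solving, k_gold = (0.33/0.124)^(1/0.67) ≈ 4.3099.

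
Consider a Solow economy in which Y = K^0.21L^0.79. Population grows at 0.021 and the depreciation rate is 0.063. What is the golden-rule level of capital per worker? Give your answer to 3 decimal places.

k_gold ≈ 3.189

Capital per worker breaks even when investment replaces (n + δ)·k; here n + δ = 0.084.
Maximizing c = f(k) − (n+δ)·k gives f'(k) = n+δ, i.e. 0.21·k^(0.21−1) = 0.084, so k_gold = (0.21/0.084)^(1/0.79) ≈ 3.1895.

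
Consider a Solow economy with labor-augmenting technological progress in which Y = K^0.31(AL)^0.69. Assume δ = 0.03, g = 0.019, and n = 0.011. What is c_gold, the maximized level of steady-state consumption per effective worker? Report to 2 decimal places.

Break-even investment rate: n + g + δ = 0.011 + 0.019 + 0.03 = 0.06.
Setting f'(k) = n+g+δ gives 0.31·k^(0.31−1) = 0.06, hence k_gold = (0.31/0.06)^(1/0.69) ≈ 10.8053.
y_gold = 10.8053^0.31 ≈ 2.0914.
c_gold = y_gold − (n+g+δ)·k_gold = 2.0914 − 0.06·10.8053 ≈ 1.4430.

c_gold ≈ 1.44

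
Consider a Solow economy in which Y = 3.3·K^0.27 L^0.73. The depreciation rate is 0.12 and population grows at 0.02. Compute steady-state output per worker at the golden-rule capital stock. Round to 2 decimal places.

y_gold ≈ 6.54

The effective depreciation rate is n + δ = 0.02 + 0.12 = 0.14.
Golden rule sets MPK = n+δ: 0.27·3.3·k^(0.27−1) = 0.14, so k_gold = (0.27·3.3/0.14)^(1/0.73) ≈ 12.6191.
Output: y_gold = 3.3·k_gold^0.27 = 3.3·12.6191^0.27 ≈ 6.5432.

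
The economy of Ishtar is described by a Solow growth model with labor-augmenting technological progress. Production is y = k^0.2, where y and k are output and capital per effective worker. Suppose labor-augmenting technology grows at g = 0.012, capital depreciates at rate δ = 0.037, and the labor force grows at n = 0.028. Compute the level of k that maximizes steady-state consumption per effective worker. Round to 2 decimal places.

k_gold ≈ 3.30

The effective depreciation rate is n + g + δ = 0.028 + 0.012 + 0.037 = 0.077.
Setting f'(k) = n+g+δ gives 0.2·k^(0.2−1) = 0.077, hence k_gold = (0.2/0.077)^(1/0.8) ≈ 3.2974.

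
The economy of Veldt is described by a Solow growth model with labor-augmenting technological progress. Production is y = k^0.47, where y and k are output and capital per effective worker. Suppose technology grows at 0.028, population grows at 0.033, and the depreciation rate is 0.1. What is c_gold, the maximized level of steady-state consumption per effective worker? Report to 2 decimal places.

n + g + δ = 0.033 + 0.028 + 0.1 = 0.161.
Maximizing c = f(k) − (n+g+δ)·k gives f'(k) = n+g+δ, i.e. 0.47·k^(0.47−1) = 0.161, so k_gold = (0.47/0.161)^(1/0.53) ≈ 7.5487.
y_gold = 7.5487^0.47 ≈ 2.5858.
c_gold = y_gold − (n+g+δ)·k_gold = 2.5858 − 0.161·7.5487 ≈ 1.3705.

c_gold ≈ 1.37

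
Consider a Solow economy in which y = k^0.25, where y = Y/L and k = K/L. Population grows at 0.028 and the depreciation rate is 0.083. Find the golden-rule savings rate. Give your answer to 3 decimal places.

Break-even investment rate: n + δ = 0.028 + 0.083 = 0.111.
At the golden rule MPK = n+δ, and in any Cobb-Douglas steady state s = (n+δ)·k/y = MPK·k/y = capital's share 0.25.

s_gold = 0.250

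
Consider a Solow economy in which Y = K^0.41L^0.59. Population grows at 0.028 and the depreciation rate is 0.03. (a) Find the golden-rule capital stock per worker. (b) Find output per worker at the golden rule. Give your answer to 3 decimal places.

The effective depreciation rate is n + δ = 0.028 + 0.03 = 0.058.
Maximizing c = f(k) − (n+δ)·k gives f'(k) = n+δ, i.e. 0.41·k^(0.41−1) = 0.058, so k_gold = (0.41/0.058)^(1/0.59) ≈ 27.5161.
y_gold = 27.5161^0.41 ≈ 3.8925.

(a) k_gold ≈ 27.516; (b) y_gold ≈ 3.893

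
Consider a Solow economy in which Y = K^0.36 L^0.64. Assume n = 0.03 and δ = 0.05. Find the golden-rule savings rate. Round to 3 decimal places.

s_gold = 0.360

Break-even investment rate: n + δ = 0.03 + 0.05 = 0.08.
At the golden rule MPK = n+δ, and in any Cobb-Douglas steady state s = (n+δ)·k/y = MPK·k/y = capital's share 0.36.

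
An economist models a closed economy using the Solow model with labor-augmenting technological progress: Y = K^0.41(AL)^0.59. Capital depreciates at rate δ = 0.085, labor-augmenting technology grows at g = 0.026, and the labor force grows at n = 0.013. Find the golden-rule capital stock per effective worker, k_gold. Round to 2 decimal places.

n + g + δ = 0.013 + 0.026 + 0.085 = 0.124.
At the golden rule the marginal product of capital equals n+g+δ: 0.41·k^(0.41−1) = 0.124. Solving, k_gold = (0.41/0.124)^(1/0.59) ≈ 7.5906.

k_gold ≈ 7.59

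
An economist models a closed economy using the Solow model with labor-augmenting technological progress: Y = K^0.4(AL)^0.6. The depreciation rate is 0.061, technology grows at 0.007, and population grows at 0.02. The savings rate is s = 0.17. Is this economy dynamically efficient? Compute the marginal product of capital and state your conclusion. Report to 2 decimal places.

n + g + δ = 0.02 + 0.007 + 0.061 = 0.088.
Steady-state k*: s·k^0.4 = 0.088·k gives k* = (0.17/0.088)^(1/0.6) ≈ 2.9965.
MPK = 0.4·2.9965^(-0.6) ≈ 0.2071.
MPK > n+g+δ = 0.088, so the economy is dynamically efficient (under-saving).

dynamically efficient; MPK ≈ 0.21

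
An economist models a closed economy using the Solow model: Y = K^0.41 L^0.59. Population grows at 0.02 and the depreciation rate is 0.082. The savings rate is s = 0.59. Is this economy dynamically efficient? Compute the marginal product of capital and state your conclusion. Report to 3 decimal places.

dynamically inefficient; MPK ≈ 0.071

n + δ = 0.02 + 0.082 = 0.102.
Steady-state k*: s·k^0.41 = 0.102·k gives k* = (0.59/0.102)^(1/0.59) ≈ 19.5863.
MPK = 0.41·19.5863^(-0.59) ≈ 0.0709.
MPK < n+δ = 0.102, so the economy is dynamically inefficient (over-saving).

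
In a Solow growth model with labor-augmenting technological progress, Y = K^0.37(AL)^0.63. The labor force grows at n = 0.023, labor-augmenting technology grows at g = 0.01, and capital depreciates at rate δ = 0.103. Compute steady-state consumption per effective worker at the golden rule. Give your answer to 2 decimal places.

c_gold ≈ 1.13

Capital per effective worker breaks even when investment replaces (n + g + δ)·k; here n + g + δ = 0.136.
Golden rule sets MPK = n+g+δ: 0.37·k^(0.37−1) = 0.136, so k_gold = (0.37/0.136)^(1/0.63) ≈ 4.8971.
y_gold = 4.8971^0.37 ≈ 1.8000.
c_gold = y_gold − (n+g+δ)·k_gold = 1.8000 − 0.136·4.8971 ≈ 1.1340.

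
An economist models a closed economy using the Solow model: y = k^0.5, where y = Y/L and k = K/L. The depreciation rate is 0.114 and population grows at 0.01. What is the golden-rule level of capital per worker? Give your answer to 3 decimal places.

k_gold ≈ 16.259

n + δ = 0.01 + 0.114 = 0.124.
Maximizing c = f(k) − (n+δ)·k gives f'(k) = n+δ, i.e. 0.5·k^(0.5−1) = 0.124, so k_gold = (0.5/0.124)^(1/0.5) ≈ 16.2591.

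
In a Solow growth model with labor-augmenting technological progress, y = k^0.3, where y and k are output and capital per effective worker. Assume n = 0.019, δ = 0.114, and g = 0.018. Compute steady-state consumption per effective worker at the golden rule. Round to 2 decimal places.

c_gold ≈ 0.94

The effective depreciation rate is n + g + δ = 0.019 + 0.018 + 0.114 = 0.151.
Golden rule sets MPK = n+g+δ: 0.3·k^(0.3−1) = 0.151, so k_gold = (0.3/0.151)^(1/0.7) ≈ 2.6664.
y_gold = 2.6664^0.3 ≈ 1.3421.
c_gold = y_gold − (n+g+δ)·k_gold = 1.3421 − 0.151·2.6664 ≈ 0.9395.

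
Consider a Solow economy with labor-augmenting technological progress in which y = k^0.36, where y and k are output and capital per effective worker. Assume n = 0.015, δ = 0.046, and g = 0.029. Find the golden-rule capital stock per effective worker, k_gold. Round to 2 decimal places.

k_gold ≈ 8.72

Break-even investment rate: n + g + δ = 0.015 + 0.029 + 0.046 = 0.09.
Maximizing c = f(k) − (n+g+δ)·k gives f'(k) = n+g+δ, i.e. 0.36·k^(0.36−1) = 0.09, so k_gold = (0.36/0.09)^(1/0.64) ≈ 8.7241.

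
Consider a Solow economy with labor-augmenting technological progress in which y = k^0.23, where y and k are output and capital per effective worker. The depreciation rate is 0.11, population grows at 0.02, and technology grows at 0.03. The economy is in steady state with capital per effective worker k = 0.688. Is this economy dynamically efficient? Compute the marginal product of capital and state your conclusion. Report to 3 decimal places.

dynamically efficient; MPK ≈ 0.307

Capital per effective worker breaks even when investment replaces (n + g + δ)·k; here n + g + δ = 0.16.
MPK = 0.23·k^(0.23−1) = 0.23·0.688^(-0.77) ≈ 0.3068.
MPK > 0.16, so the economy is dynamically efficient (under-saving).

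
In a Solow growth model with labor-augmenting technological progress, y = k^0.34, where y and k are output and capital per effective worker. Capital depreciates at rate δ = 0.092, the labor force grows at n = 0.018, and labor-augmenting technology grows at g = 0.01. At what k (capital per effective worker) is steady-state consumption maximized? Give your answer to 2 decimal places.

k_gold ≈ 4.85

n + g + δ = 0.018 + 0.01 + 0.092 = 0.12.
Setting f'(k) = n+g+δ gives 0.34·k^(0.34−1) = 0.12, hence k_gold = (0.34/0.12)^(1/0.66) ≈ 4.8451.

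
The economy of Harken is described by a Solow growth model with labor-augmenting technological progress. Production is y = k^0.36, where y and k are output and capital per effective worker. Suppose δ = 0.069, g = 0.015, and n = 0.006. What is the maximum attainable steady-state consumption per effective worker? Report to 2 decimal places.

c_gold ≈ 1.40

Capital per effective worker breaks even when investment replaces (n + g + δ)·k; here n + g + δ = 0.09.
Maximizing c = f(k) − (n+g+δ)·k gives f'(k) = n+g+δ, i.e. 0.36·k^(0.36−1) = 0.09, so k_gold = (0.36/0.09)^(1/0.64) ≈ 8.7241.
y_gold = 8.7241^0.36 ≈ 2.1810.
c_gold = y_gold − (n+g+δ)·k_gold = 2.1810 − 0.09·8.7241 ≈ 1.3958.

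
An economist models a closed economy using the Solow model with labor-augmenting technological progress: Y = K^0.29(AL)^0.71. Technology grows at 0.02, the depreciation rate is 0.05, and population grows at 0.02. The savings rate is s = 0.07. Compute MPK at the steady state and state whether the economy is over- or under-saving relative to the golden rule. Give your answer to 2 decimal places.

under-saving; MPK ≈ 0.37

The effective depreciation rate is n + g + δ = 0.02 + 0.02 + 0.05 = 0.09.
Steady-state k*: s·k^0.29 = 0.09·k gives k* = (0.07/0.09)^(1/0.71) ≈ 0.7019.
MPK = 0.29·0.7019^(-0.71) ≈ 0.3729.
MPK > n+g+δ = 0.09, so the economy is dynamically efficient (under-saving).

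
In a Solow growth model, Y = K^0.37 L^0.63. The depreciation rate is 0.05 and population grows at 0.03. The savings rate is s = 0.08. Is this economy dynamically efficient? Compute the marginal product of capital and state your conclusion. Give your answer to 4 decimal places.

dynamically efficient; MPK ≈ 0.3700

The effective depreciation rate is n + δ = 0.03 + 0.05 = 0.08.
Steady-state k*: s·k^0.37 = 0.08·k gives k* = (0.08/0.08)^(1/0.63) ≈ 1.0000.
MPK = 0.37·1.0000^(-0.63) ≈ 0.3700.
MPK > n+δ = 0.08, so the economy is dynamically efficient (under-saving).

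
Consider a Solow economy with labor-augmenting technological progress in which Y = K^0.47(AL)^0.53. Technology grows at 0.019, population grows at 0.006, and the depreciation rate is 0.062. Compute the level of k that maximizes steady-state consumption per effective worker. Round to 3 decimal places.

k_gold ≈ 24.111

The effective depreciation rate is n + g + δ = 0.006 + 0.019 + 0.062 = 0.087.
Golden rule sets MPK = n+g+δ: 0.47·k^(0.47−1) = 0.087, so k_gold = (0.47/0.087)^(1/0.53) ≈ 24.1115.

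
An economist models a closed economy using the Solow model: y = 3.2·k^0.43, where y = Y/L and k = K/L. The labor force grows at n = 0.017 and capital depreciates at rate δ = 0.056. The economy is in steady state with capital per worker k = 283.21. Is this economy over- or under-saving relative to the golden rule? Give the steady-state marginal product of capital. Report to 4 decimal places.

over-saving; MPK ≈ 0.0551

Capital per worker breaks even when investment replaces (n + δ)·k; here n + δ = 0.073.
MPK = 0.43·3.2·k^(0.43−1) = 0.43·3.2·283.21^(-0.57) ≈ 0.0551.
MPK < 0.073, so the economy is dynamically inefficient (over-saving).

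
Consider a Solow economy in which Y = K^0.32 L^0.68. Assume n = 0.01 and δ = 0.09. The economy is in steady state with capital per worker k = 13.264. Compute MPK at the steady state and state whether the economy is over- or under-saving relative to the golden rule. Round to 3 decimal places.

over-saving; MPK ≈ 0.055

The effective depreciation rate is n + δ = 0.01 + 0.09 = 0.1.
MPK = 0.32·k^(0.32−1) = 0.32·13.264^(-0.68) ≈ 0.0552.
MPK < 0.1, so the economy is dynamically inefficient (over-saving).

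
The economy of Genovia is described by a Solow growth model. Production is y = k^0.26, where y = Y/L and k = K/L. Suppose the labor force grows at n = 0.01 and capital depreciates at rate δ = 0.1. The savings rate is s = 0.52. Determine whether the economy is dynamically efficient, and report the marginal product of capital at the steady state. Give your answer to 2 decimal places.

dynamically inefficient; MPK ≈ 0.06

The effective depreciation rate is n + δ = 0.01 + 0.1 = 0.11.
Steady-state k*: s·k^0.26 = 0.11·k gives k* = (0.52/0.11)^(1/0.74) ≈ 8.1590.
MPK = 0.26·8.1590^(-0.74) ≈ 0.0550.
MPK < n+δ = 0.11, so the economy is dynamically inefficient (over-saving).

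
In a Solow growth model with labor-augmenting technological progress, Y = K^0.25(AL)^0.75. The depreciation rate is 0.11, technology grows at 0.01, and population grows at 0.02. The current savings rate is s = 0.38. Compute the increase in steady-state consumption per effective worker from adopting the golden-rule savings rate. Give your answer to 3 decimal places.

Δc ≈ 0.045

n + g + δ = 0.02 + 0.01 + 0.11 = 0.14.
Current steady state (s = 0.38): k* = (0.38/0.14)^(1/0.75) ≈ 3.7862, y* = 3.7862^0.25 ≈ 1.3949, c* = (1−0.38)·1.3949 ≈ 0.8649.
Maximizing c = f(k) − (n+g+δ)·k gives f'(k) = n+g+δ, i.e. 0.25·k^(0.25−1) = 0.14, so k_gold = (0.25/0.14)^(1/0.75) ≈ 2.1665.
y_gold = 2.1665^0.25 ≈ 1.2132, c_gold = y_gold − 0.14·k_gold ≈ 0.9099.
Gain: Δc = 0.9099 − 0.8649 ≈ 0.0451.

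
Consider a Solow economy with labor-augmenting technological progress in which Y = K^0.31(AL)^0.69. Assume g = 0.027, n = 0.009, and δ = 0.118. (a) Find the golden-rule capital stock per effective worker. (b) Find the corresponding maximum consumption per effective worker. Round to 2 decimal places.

(a) k_gold ≈ 2.76; (b) c_gold ≈ 0.94

n + g + δ = 0.009 + 0.027 + 0.118 = 0.154.
At the golden rule the marginal product of capital equals n+g+δ: 0.31·k^(0.31−1) = 0.154. Solving, k_gold = (0.31/0.154)^(1/0.69) ≈ 2.7564.
y_gold = 2.7564^0.31 ≈ 1.3693; c_gold = y_gold − 0.154·k_gold ≈ 0.9448.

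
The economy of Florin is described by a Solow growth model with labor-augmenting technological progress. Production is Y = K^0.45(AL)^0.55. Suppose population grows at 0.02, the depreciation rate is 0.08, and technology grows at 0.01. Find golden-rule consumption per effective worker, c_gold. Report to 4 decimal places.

c_gold ≈ 1.7416

Capital per effective worker breaks even when investment replaces (n + g + δ)·k; here n + g + δ = 0.11.
Maximizing c = f(k) − (n+g+δ)·k gives f'(k) = n+g+δ, i.e. 0.45·k^(0.45−1) = 0.11, so k_gold = (0.45/0.11)^(1/0.55) ≈ 12.9539.
y_gold = 12.9539^0.45 ≈ 3.1665.
c_gold = y_gold − (n+g+δ)·k_gold = 3.1665 − 0.11·12.9539 ≈ 1.7416.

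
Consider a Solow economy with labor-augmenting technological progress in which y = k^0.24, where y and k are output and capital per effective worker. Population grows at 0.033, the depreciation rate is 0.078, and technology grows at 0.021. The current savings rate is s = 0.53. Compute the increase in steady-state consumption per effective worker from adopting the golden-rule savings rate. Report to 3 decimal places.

Capital per effective worker breaks even when investment replaces (n + g + δ)·k; here n + g + δ = 0.132.
Current steady state (s = 0.53): k* = (0.53/0.132)^(1/0.76) ≈ 6.2279, y* = 6.2279^0.24 ≈ 1.5511, c* = (1−0.53)·1.5511 ≈ 0.7290.
Maximizing c = f(k) − (n+g+δ)·k gives f'(k) = n+g+δ, i.e. 0.24·k^(0.24−1) = 0.132, so k_gold = (0.24/0.132)^(1/0.76) ≈ 2.1960.
y_gold = 2.1960^0.24 ≈ 1.2078, c_gold = y_gold − 0.132·k_gold ≈ 0.9179.
Gain: Δc = 0.9179 − 0.7290 ≈ 0.1889.

Δc ≈ 0.189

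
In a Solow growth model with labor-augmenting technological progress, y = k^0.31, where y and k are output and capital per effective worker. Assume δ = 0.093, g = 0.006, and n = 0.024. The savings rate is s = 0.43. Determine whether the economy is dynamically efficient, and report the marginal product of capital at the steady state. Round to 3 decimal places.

dynamically inefficient; MPK ≈ 0.089

Break-even investment rate: n + g + δ = 0.024 + 0.006 + 0.093 = 0.123.
Steady-state k*: s·k^0.31 = 0.123·k gives k* = (0.43/0.123)^(1/0.69) ≈ 6.1344.
MPK = 0.31·6.1344^(-0.69) ≈ 0.0887.
MPK < n+g+δ = 0.123, so the economy is dynamically inefficient (over-saving).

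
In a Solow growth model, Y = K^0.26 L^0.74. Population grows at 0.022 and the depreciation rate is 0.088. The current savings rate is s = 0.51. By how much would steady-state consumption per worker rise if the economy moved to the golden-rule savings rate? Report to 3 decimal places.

n + δ = 0.022 + 0.088 = 0.11.
Current steady state (s = 0.51): k* = (0.51/0.11)^(1/0.74) ≈ 7.9477, y* = 7.9477^0.26 ≈ 1.7142, c* = (1−0.51)·1.7142 ≈ 0.8400.
At the golden rule the marginal product of capital equals n+δ: 0.26·k^(0.26−1) = 0.11. Solving, k_gold = (0.26/0.11)^(1/0.74) ≈ 3.1977.
y_gold = 3.1977^0.26 ≈ 1.3529, c_gold = y_gold − 0.11·k_gold ≈ 1.0011.
Gain: Δc = 1.0011 − 0.8400 ≈ 0.1612.

Δc ≈ 0.161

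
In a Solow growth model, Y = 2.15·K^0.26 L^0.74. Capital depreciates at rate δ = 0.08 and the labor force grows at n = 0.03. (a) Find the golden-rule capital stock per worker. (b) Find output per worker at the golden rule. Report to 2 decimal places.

(a) k_gold ≈ 9.00; (b) y_gold ≈ 3.81

Break-even investment rate: n + δ = 0.03 + 0.08 = 0.11.
Golden rule sets MPK = n+δ: 0.26·2.15·k^(0.26−1) = 0.11, so k_gold = (0.26·2.15/0.11)^(1/0.74) ≈ 8.9966.
y_gold = 2.15·8.9966^0.26 ≈ 3.8063.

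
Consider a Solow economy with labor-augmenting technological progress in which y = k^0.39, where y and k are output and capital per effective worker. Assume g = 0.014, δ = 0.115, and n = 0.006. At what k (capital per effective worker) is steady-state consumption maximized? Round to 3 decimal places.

k_gold ≈ 5.692

Capital per effective worker breaks even when investment replaces (n + g + δ)·k; here n + g + δ = 0.135.
Maximizing c = f(k) − (n+g+δ)·k gives f'(k) = n+g+δ, i.e. 0.39·k^(0.39−1) = 0.135, so k_gold = (0.39/0.135)^(1/0.61) ≈ 5.6924.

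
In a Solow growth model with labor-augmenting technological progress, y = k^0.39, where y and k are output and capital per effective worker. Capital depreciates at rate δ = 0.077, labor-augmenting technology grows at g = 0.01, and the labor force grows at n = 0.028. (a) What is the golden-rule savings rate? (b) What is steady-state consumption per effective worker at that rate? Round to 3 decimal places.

The effective depreciation rate is n + g + δ = 0.028 + 0.01 + 0.077 = 0.115.
For Cobb-Douglas, s_gold equals capital's share: s_gold = 0.39.
Setting f'(k) = n+g+δ gives 0.39·k^(0.39−1) = 0.115, hence k_gold = (0.39/0.115)^(1/0.61) ≈ 7.4038.
y_gold = 7.4038^0.39 ≈ 2.1832; c_gold = (1−0.39)·y_gold ≈ 1.3317.

(a) s_gold = 0.390; (b) c_gold ≈ 1.332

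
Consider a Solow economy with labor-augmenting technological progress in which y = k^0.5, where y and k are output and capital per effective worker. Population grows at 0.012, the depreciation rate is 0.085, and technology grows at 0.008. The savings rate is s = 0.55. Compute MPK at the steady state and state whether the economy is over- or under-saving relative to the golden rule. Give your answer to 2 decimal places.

n + g + δ = 0.012 + 0.008 + 0.085 = 0.105.
Steady-state k*: s·k^0.5 = 0.105·k gives k* = (0.55/0.105)^(1/0.5) ≈ 27.4376.
MPK = 0.5·27.4376^(-0.5) ≈ 0.0955.
MPK < n+g+δ = 0.105, so the economy is dynamically inefficient (over-saving).

over-saving; MPK ≈ 0.10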